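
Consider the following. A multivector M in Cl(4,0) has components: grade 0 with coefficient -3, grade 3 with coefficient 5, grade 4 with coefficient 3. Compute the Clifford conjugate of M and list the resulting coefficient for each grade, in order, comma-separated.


Clifford conjugate sign for grade k: (-1)^(k(k+1)/2)
Grade 0: (-1)^(0*1/2) = (-1)^0 = 1, coeff -3 -> -3
Grade 3: (-1)^(3*4/2) = (-1)^6 = 1, coeff 5 -> 5
Grade 4: (-1)^(4*5/2) = (-1)^10 = 1, coeff 3 -> 3
Conjugated coefficients: -3, 5, 3


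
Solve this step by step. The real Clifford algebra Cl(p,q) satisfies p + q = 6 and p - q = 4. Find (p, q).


We need p + q = 6 and p - q = 4.
Adding: 2p = 6 + 4 = 10, so p = 5.
Then q = 6 - 5 = 1.
(p, q) = (5, 1)


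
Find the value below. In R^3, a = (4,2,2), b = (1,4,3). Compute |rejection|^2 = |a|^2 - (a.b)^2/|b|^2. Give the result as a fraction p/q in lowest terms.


|a|^2 = 4^2 + 2^2 + 2^2 = 24
|b|^2 = 1^2 + 4^2 + 3^2 = 26
a . b = 4*1 + 2*4 + 2*3 = 18
(a.b)^2 = 18^2 = 324
|rej|^2 = 24 - 324/26
= (624 - 324)/26
= 300/26
In lowest terms: 150/13


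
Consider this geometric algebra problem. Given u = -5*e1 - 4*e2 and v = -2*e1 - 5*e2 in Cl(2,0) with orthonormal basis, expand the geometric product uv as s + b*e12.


Expand: (-5*e1 - 4*e2)(-2*e1 - 5*e2)
= (-5)*(-2)*e1e1 + (-5)*(-5)*e1e2 + (-4)*(-2)*e2e1 + (-4)*(-5)*e2e2
Using e1^2 = e2^2 = 1, e2e1 = -e1e2:
Scalar part s = (-5)*(-2) + (-4)*(-5) = 10 + 20 = 30
Bivector part b = (-5)*(-5) - (-4)*(-2) = 25 - 8 = 17
uv = 30 + 17*e12


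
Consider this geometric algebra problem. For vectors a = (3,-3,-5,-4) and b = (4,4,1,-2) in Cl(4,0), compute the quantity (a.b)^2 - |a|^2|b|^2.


a . b = 3*4 + (-3)*4 + (-5)*1 + (-4)*(-2)
= 12 + (-12) + (-5) + 8 = 3
|a|^2 = 3^2 + (-3)^2 + (-5)^2 + (-4)^2 = 59
|b|^2 = 4^2 + 4^2 + 1^2 + (-2)^2 = 37
(a.b)^2 = 3^2 = 9
|a|^2 * |b|^2 = 59 * 37 = 2183
Result = 9 - 2183 = -2174


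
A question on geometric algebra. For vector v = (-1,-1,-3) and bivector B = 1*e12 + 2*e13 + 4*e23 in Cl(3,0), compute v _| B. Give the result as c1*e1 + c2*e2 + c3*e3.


Left contraction v _| B = <vB>_1 (grade-1 part of the geometric product vB).
Using e1_|e12 = e2, e2_|e12 = -e1, e1_|e13 = e3, e3_|e13 = -e1, e2_|e23 = e3, e3_|e23 = -e2:
e1 coeff: -v2*b12 - v3*b13 = -(-1)*(1) - (-3)*(2) = 7
e2 coeff: v1*b12 - v3*b23 = (-1)*(1) - (-3)*(4) = 11
e3 coeff: v1*b13 + v2*b23 = (-1)*(2) + (-1)*(4) = -6
v _| B = 7*e1 + 11*e2 - 6*e3


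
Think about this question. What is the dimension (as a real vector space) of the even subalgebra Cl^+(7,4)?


Even subalgebra dimension = 2^(n-1)
n = 7 + 4 = 11
2^(11 - 1) = 2^10 = 1024
Verification: sum of C(11,k) for even k = 1 + 55 + 330 + 462 + 165 + 11 = 1024
Result = 1024


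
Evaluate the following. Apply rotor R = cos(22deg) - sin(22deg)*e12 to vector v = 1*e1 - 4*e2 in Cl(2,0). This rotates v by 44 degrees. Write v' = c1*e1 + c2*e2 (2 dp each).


Rotor R = cos(22deg) - sin(22deg)*e12
Rotation angle theta = 2 * 22 = 44 degrees
v' = R*v*~R rotates v by theta.
cos(44deg) = 0.7193, sin(44deg) = 0.6947
v'_1 = 1*cos(44deg) - (-4)*sin(44deg)
= 1*0.7193 - (-4)*0.6947
= 3.50
v'_2 = 1*sin(44deg) + (-4)*cos(44deg)
= 1*0.6947 + (-4)*0.7193
= -2.18
v' = 3.50*e1 - 2.18*e2


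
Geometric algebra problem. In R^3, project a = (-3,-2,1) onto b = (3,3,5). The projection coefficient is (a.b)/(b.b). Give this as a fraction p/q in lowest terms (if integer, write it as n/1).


Projection coefficient = (a . b) / (b . b)
a . b = (-3)*3 + (-2)*3 + 1*5
= -9 + (-6) + 5 = -10
b . b = 3^2 + 3^2 + 5^2
= 9 + 9 + 25 = 43
Coefficient = -10/43
In lowest terms: -10/43


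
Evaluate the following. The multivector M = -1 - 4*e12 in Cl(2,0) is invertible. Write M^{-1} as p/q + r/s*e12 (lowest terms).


M = -1 - 4*e12, where e12^2 = -1.
Since M commutes with its reverse ~M = a - b*e12, M * ~M = a^2 - b^2*e12^2 = a^2 + b^2.
So M^{-1} = ~M / (a^2 + b^2) = (a - b*e12)/(a^2 + b^2).
a^2 + b^2 = 1 + 16 = 17
Scalar part = -1/17 = -1/17
Bivector coeff = 4/17 = 4/17
M^{-1} = -1/17 + 4/17*e12


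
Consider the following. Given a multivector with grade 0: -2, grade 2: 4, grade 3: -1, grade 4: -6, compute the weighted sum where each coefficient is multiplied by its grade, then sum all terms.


Grade-weighted sum = sum of grade_k * coefficient_k
0*(-2) = 0
2*4 = 8
3*(-1) = -3
4*(-6) = -24
Total = 0 + 8 + (-3) + (-24) = -19


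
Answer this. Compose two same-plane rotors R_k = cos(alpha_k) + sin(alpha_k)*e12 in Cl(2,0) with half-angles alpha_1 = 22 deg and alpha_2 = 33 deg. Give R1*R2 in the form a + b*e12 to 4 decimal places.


Same-plane rotors commute and their half-angles add:
R1*R2 = cos(a1 + a2) + sin(a1 + a2)*e12.
a1 + a2 = 22 + 33 = 55 deg
cos(55 deg) = 0.5736
sin(55 deg) = 0.8192
R1*R2 = 0.5736 + 0.8192*e12


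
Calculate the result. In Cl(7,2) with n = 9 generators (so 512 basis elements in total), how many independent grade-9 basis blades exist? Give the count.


Number of grade-k basis blades in Cl(p,q) with n = p + q is C(n, k).
n = 7 + 2 = 9
C(9, 9) = 9! / (9! * 0!)
= 362880 / (362880 * 1)
= 1


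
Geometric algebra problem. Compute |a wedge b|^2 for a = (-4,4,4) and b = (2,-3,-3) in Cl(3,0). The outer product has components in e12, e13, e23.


a wedge b = (a1*b2 - a2*b1)*e12 + (a1*b3 - a3*b1)*e13 + (a2*b3 - a3*b2)*e23
e12 coeff: (-4)*(-3) - 4*2 = 12 - 8 = 4
e13 coeff: (-4)*(-3) - 4*2 = 12 - 8 = 4
e23 coeff: 4*(-3) - 4*(-3) = -12 - (-12) = 0
|a wedge b|^2 = 4^2 + 4^2 + 0^2
= 16 + 16 + 0
= 32


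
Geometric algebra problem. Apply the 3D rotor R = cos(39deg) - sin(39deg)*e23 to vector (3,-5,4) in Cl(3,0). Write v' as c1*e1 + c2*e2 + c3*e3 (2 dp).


Rotor R = cos(39deg) - sin(39deg)*e23
Rotation angle theta = 2 * 39 = 78 degrees in the e23 plane (e2 -> e3).
The component perpendicular to the plane (e1) is invariant: v'_1 = v1 = 3.00
cos(78deg) = 0.2079, sin(78deg) = 0.9781
v'_2 = v2*cos(theta) - v3*sin(theta) = -5*0.2079 - 4*0.9781 = -4.95
v'_3 = v2*sin(theta) + v3*cos(theta) = -5*0.9781 + 4*0.2079 = -4.06
v' = 3.00*e1 - 4.95*e2 - 4.06*e3


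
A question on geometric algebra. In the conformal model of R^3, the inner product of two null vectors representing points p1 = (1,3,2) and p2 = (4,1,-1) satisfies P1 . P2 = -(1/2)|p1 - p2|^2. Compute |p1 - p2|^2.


p1 - p2 = (-3, 2, 3)
|p1 - p2|^2 = (-3)^2 + 2^2 + 3^2
= 9 + 4 + 9
= 22


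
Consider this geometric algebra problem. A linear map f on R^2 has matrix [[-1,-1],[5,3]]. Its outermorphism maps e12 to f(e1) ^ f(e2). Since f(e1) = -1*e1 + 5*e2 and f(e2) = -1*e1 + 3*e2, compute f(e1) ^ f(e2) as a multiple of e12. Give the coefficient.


The outermorphism of a linear map f sends e1^e2 to f(e1)^f(e2).
f(e1) = -1*e1 + 5*e2
f(e2) = -1*e1 + 3*e2
f(e1) ^ f(e2) = (-1*e1 + 5*e2) ^ (-1*e1 + 3*e2)
= (-1)*3*e12 + 5*(-1)*e21
= (-3 - (-5))*e12
= 2*e12
Coefficient = 2


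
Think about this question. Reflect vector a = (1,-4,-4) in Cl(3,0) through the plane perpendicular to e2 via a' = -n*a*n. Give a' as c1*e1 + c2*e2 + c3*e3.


Reflection formula: a' = -n*a*n, with n = e2 (unit vector, n^2 = 1).
For reflection through hyperplane perp to e2:
The component along e2 flips sign, others stay.
a = (1, -4, -4)
a' = (1, 4, -4)
a' = 1*e1 + 4*e2 - 4*e3


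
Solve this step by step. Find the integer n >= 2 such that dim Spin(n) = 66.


dim Spin(n) = dim so(n) = n(n-1)/2.
Solve n(n-1)/2 = 66, i.e. n^2 - n - 132 = 0.
Discriminant = 1 + 8*66 = 529
n = (1 + sqrt(529))/2 = (1 + 23)/2 = 12


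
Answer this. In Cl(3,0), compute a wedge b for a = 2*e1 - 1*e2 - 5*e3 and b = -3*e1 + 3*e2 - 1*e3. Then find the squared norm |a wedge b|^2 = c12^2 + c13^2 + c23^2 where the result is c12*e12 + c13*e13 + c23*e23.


a wedge b = (a1*b2 - a2*b1)*e12 + (a1*b3 - a3*b1)*e13 + (a2*b3 - a3*b2)*e23
e12 coeff: 2*3 - (-1)*(-3) = 6 - 3 = 3
e13 coeff: 2*(-1) - (-5)*(-3) = -2 - 15 = -17
e23 coeff: (-1)*(-1) - (-5)*3 = 1 - (-15) = 16
|a wedge b|^2 = 3^2 + (-17)^2 + 16^2
= 9 + 289 + 256
= 554


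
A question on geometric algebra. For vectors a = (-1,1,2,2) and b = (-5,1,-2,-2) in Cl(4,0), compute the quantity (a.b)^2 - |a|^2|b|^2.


a . b = (-1)*(-5) + 1*1 + 2*(-2) + 2*(-2)
= 5 + 1 + (-4) + (-4) = -2
|a|^2 = (-1)^2 + 1^2 + 2^2 + 2^2 = 10
|b|^2 = (-5)^2 + 1^2 + (-2)^2 + (-2)^2 = 34
(a.b)^2 = (-2)^2 = 4
|a|^2 * |b|^2 = 10 * 34 = 340
Result = 4 - 340 = -336


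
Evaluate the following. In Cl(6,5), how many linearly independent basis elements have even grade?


Even subalgebra dimension = 2^(n-1)
n = 6 + 5 = 11
2^(11 - 1) = 2^10 = 1024
Verification: sum of C(11,k) for even k = 1 + 55 + 330 + 462 + 165 + 11 = 1024
Result = 1024


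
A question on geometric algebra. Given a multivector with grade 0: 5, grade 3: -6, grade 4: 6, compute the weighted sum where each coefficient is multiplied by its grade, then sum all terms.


Grade-weighted sum = sum of grade_k * coefficient_k
0*5 = 0
3*(-6) = -18
4*6 = 24
Total = 0 + (-18) + 24 = 6


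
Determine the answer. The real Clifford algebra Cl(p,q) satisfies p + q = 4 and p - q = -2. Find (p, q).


We need p + q = 4 and p - q = -2.
Adding: 2p = 4 + (-2) = 2, so p = 1.
Then q = 4 - 1 = 3.
(p, q) = (1, 3)


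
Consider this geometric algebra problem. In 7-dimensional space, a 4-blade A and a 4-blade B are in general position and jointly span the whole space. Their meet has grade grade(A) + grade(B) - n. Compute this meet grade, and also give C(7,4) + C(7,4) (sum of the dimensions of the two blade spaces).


Meet grade = grade(A) + grade(B) - n
= 4 + 4 - 7 = 1
C(7,4) = 35
C(7,4) = 35
dim_A + dim_B = 35 + 35 = 70


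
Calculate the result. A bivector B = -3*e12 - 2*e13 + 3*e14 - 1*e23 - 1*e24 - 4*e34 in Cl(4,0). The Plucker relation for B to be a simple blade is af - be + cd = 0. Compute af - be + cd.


Plucker relation: af - be + cd
a*f = (-3)*(-4) = 12
b*e = (-2)*(-1) = 2
c*d = 3*(-1) = -3
af - be + cd = 12 - 2 + (-3)
= 7


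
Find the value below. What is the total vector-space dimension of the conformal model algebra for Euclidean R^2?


The conformal model of R^2 uses Cl(3,1): the 2 Euclidean generators plus two extra orthogonal generators e+ (e+^2 = +1) and e- (e-^2 = -1), from which the null vectors e0, einf are built.
Number of generators m = 2 + 2 = 4.
dim Cl(p,q) = 2^m = 2^4 = 16


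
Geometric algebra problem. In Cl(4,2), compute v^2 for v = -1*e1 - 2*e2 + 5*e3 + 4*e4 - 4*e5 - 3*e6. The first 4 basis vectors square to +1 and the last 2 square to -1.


v^2 = sum of c_i^2 * e_i^2
Positive signature terms (e_i^2 = +1): (-1)^2 + (-2)^2 + 5^2 + 4^2 = 46
Negative signature terms (e_j^2 = -1): (-4)^2 + (-3)^2 = 25
v^2 = 46 - 25 = 21


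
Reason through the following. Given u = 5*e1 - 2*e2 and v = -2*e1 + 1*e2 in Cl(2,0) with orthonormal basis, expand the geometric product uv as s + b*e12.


Expand: (5*e1 - 2*e2)(-2*e1 + 1*e2)
= 5*(-2)*e1e1 + 5*1*e1e2 + (-2)*(-2)*e2e1 + (-2)*1*e2e2
Using e1^2 = e2^2 = 1, e2e1 = -e1e2:
Scalar part s = 5*(-2) + (-2)*1 = -10 + (-2) = -12
Bivector part b = 5*1 - (-2)*(-2) = 5 - 4 = 1
uv = -12 + 1*e12


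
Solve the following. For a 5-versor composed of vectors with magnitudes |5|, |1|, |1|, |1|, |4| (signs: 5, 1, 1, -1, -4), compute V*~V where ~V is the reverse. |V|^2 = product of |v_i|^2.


Each vector v_i has |v_i|^2 = s_i^2
Squared scales: 5^2 = 25, 1^2 = 1, 1^2 = 1, (-1)^2 = 1, (-4)^2 = 16
|V|^2 = 25 * 1 * 1 * 1 * 16
= 400


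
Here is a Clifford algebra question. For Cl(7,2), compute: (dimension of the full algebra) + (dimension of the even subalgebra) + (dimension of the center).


n = 7 + 2 = 9
Total dim = 2^9 = 512
Even subalgebra dim = 2^8 = 256
n is odd, so center dim = 2
Sum = 512 + 256 + 2 = 770


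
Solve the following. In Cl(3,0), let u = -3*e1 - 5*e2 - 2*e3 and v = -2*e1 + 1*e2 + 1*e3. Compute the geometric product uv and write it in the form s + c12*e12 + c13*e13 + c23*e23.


In Cl(3,0): e_i^2 = 1, e_ie_j = -e_je_i for i != j.
Scalar part = u . v = (-3)*(-2) + (-5)*1 + (-2)*1
= 6 + (-5) + (-2) = -1
e12 coeff = (-3)*1 - (-5)*(-2) = -3 - 10 = -13
e13 coeff = (-3)*1 - (-2)*(-2) = -3 - 4 = -7
e23 coeff = (-5)*1 - (-2)*1 = -5 - (-2) = -3
uv = -1 - 13*e12 - 7*e13 - 3*e23


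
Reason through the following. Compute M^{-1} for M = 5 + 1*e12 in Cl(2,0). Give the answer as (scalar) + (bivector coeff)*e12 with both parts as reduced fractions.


M = 5 + 1*e12, where e12^2 = -1.
Since M commutes with its reverse ~M = a - b*e12, M * ~M = a^2 - b^2*e12^2 = a^2 + b^2.
So M^{-1} = ~M / (a^2 + b^2) = (a - b*e12)/(a^2 + b^2).
a^2 + b^2 = 25 + 1 = 26
Scalar part = 5/26 = 5/26
Bivector coeff = -1/26 = -1/26
M^{-1} = 5/26 - 1/26*e12


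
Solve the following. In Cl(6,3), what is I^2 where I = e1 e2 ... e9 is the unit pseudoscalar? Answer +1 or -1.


The pseudoscalar I = e1...e_n (product of all n generators) of Cl(p,q) satisfies I^2 = (-1)^(q + n(n-1)/2).
p = 6, q = 3, n = p + q = 9
n(n-1)/2 = 9 * 8 / 2 = 36
Exponent = q + n(n-1)/2 = 3 + 36 = 39
I^2 = (-1)^39 = -1


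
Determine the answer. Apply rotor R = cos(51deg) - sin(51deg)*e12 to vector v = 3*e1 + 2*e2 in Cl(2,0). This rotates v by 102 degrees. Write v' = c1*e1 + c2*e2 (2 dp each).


Rotor R = cos(51deg) - sin(51deg)*e12
Rotation angle theta = 2 * 51 = 102 degrees
v' = R*v*~R rotates v by theta.
cos(102deg) = -0.2079, sin(102deg) = 0.9781
v'_1 = 3*cos(102deg) - 2*sin(102deg)
= 3*(-0.2079) - 2*0.9781
= -2.58
v'_2 = 3*sin(102deg) + 2*cos(102deg)
= 3*0.9781 + 2*(-0.2079)
= 2.52
v' = -2.58*e1 + 2.52*e2


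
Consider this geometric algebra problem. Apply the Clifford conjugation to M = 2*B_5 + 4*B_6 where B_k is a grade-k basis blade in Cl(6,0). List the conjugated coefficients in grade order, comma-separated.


Clifford conjugate sign for grade k: (-1)^(k(k+1)/2)
Grade 5: (-1)^(5*6/2) = (-1)^15 = -1, coeff 2 -> -2
Grade 6: (-1)^(6*7/2) = (-1)^21 = -1, coeff 4 -> -4
Conjugated coefficients: -2, -4


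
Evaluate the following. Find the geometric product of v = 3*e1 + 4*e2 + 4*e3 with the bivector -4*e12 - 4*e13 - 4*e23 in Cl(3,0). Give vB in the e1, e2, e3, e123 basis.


vB has grade-1 (vector) and grade-3 (trivector) parts: vB = (v _| B) + (v ^ B).
Vector part <vB>_1:
  e1: -v2*b12 - v3*b13 = -(4)*(-4) - (4)*(-4) = 32
  e2: v1*b12 - v3*b23 = (3)*(-4) - (4)*(-4) = 4
  e3: v1*b13 + v2*b23 = (3)*(-4) + (4)*(-4) = -28
Trivector part <vB>_3:
  e123: v1*b23 - v2*b13 + v3*b12 = (3)*(-4) - (4)*(-4) + (4)*(-4) = -12
vB = 32*e1 + 4*e2 - 28*e3 - 12*e123


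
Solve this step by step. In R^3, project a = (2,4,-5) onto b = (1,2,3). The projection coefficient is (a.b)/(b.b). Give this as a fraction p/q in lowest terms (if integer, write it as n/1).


Projection coefficient = (a . b) / (b . b)
a . b = 2*1 + 4*2 + (-5)*3
= 2 + 8 + (-15) = -5
b . b = 1^2 + 2^2 + 3^2
= 1 + 4 + 9 = 14
Coefficient = -5/14
In lowest terms: -5/14


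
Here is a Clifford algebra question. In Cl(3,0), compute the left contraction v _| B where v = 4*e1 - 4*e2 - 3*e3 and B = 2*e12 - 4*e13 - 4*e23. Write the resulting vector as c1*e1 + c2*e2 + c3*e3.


Left contraction v _| B = <vB>_1 (grade-1 part of the geometric product vB).
Using e1_|e12 = e2, e2_|e12 = -e1, e1_|e13 = e3, e3_|e13 = -e1, e2_|e23 = e3, e3_|e23 = -e2:
e1 coeff: -v2*b12 - v3*b13 = -(-4)*(2) - (-3)*(-4) = -4
e2 coeff: v1*b12 - v3*b23 = (4)*(2) - (-3)*(-4) = -4
e3 coeff: v1*b13 + v2*b23 = (4)*(-4) + (-4)*(-4) = 0
v _| B = -4*e1 - 4*e2 + 0*e3


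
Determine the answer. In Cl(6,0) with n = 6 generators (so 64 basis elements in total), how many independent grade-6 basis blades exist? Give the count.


Number of grade-k basis blades in Cl(p,q) with n = p + q is C(n, k).
n = 6 + 0 = 6
C(6, 6) = 6! / (6! * 0!)
= 720 / (720 * 1)
= 1


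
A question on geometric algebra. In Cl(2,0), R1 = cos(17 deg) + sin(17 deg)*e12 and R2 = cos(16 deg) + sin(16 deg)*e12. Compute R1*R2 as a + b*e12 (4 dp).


Same-plane rotors commute and their half-angles add:
R1*R2 = cos(a1 + a2) + sin(a1 + a2)*e12.
a1 + a2 = 17 + 16 = 33 deg
cos(33 deg) = 0.8387
sin(33 deg) = 0.5446
R1*R2 = 0.8387 + 0.5446*e12


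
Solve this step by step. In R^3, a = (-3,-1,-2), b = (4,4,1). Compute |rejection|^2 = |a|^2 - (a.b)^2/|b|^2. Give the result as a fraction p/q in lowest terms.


|a|^2 = (-3)^2 + (-1)^2 + (-2)^2 = 14
|b|^2 = 4^2 + 4^2 + 1^2 = 33
a . b = (-3)*4 + (-1)*4 + (-2)*1 = -18
(a.b)^2 = (-18)^2 = 324
|rej|^2 = 14 - 324/33
= (462 - 324)/33
= 138/33
In lowest terms: 46/11


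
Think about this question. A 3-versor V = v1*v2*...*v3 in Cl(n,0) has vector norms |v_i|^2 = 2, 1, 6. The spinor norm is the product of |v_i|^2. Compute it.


Spinor norm N(V) = |v1|^2 * |v2|^2 * ... * |v3|^2
= 2 * 1 * 6
Running product: 2, 2, 12
N(V) = 12


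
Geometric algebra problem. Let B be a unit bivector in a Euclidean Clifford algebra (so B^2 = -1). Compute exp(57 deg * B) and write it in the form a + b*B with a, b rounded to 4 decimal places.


For a unit bivector B with B^2 = -1, the exponential series gives
e^(theta*B) = cos(theta) + sin(theta)*B (the GA analogue of Euler's formula).
theta = 57 degrees = 0.994838 rad
cos(57 deg) = 0.5446
sin(57 deg) = 0.8387
exp(theta*B) = 0.5446 + 0.8387*B


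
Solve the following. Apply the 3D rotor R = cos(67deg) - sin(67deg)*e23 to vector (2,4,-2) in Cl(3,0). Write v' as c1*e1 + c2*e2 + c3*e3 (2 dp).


Rotor R = cos(67deg) - sin(67deg)*e23
Rotation angle theta = 2 * 67 = 134 degrees in the e23 plane (e2 -> e3).
The component perpendicular to the plane (e1) is invariant: v'_1 = v1 = 2.00
cos(134deg) = -0.6947, sin(134deg) = 0.7193
v'_2 = v2*cos(theta) - v3*sin(theta) = 4*(-0.6947) - (-2)*0.7193 = -1.34
v'_3 = v2*sin(theta) + v3*cos(theta) = 4*0.7193 + (-2)*(-0.6947) = 4.27
v' = 2.00*e1 - 1.34*e2 + 4.27*e3


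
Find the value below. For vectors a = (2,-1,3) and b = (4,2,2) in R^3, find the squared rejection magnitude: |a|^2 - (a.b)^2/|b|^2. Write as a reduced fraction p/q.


|a|^2 = 2^2 + (-1)^2 + 3^2 = 14
|b|^2 = 4^2 + 2^2 + 2^2 = 24
a . b = 2*4 + (-1)*2 + 3*2 = 12
(a.b)^2 = 12^2 = 144
|rej|^2 = 14 - 144/24
= (336 - 144)/24
= 192/24
In lowest terms: 8/1


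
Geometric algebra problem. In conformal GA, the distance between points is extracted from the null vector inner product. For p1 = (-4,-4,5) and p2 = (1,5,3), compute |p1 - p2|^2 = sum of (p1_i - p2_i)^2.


p1 - p2 = (-5, -9, 2)
|p1 - p2|^2 = (-5)^2 + (-9)^2 + 2^2
= 25 + 81 + 4
= 110


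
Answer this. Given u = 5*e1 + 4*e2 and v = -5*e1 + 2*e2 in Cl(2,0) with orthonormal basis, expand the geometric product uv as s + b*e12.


Expand: (5*e1 + 4*e2)(-5*e1 + 2*e2)
= 5*(-5)*e1e1 + 5*2*e1e2 + 4*(-5)*e2e1 + 4*2*e2e2
Using e1^2 = e2^2 = 1, e2e1 = -e1e2:
Scalar part s = 5*(-5) + 4*2 = -25 + 8 = -17
Bivector part b = 5*2 - 4*(-5) = 10 - (-20) = 30
uv = -17 + 30*e12


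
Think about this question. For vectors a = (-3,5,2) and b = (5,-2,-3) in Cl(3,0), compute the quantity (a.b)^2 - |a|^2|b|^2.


a . b = (-3)*5 + 5*(-2) + 2*(-3)
= -15 + (-10) + (-6) = -31
|a|^2 = (-3)^2 + 5^2 + 2^2 = 38
|b|^2 = 5^2 + (-2)^2 + (-3)^2 = 38
(a.b)^2 = (-31)^2 = 961
|a|^2 * |b|^2 = 38 * 38 = 1444
Result = 961 - 1444 = -483


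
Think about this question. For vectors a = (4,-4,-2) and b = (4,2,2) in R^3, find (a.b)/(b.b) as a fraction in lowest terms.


Projection coefficient = (a . b) / (b . b)
a . b = 4*4 + (-4)*2 + (-2)*2
= 16 + (-8) + (-4) = 4
b . b = 4^2 + 2^2 + 2^2
= 16 + 4 + 4 = 24
Coefficient = 4/24
In lowest terms: 1/6


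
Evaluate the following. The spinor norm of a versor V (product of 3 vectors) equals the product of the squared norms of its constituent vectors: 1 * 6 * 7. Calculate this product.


Spinor norm N(V) = |v1|^2 * |v2|^2 * ... * |v3|^2
= 1 * 6 * 7
Running product: 1, 6, 42
N(V) = 42


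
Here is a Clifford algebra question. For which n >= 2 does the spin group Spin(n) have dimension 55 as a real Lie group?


dim Spin(n) = dim so(n) = n(n-1)/2.
Solve n(n-1)/2 = 55, i.e. n^2 - n - 110 = 0.
Discriminant = 1 + 8*55 = 441
n = (1 + sqrt(441))/2 = (1 + 21)/2 = 11


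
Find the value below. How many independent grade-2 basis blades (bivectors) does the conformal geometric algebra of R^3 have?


The conformal model of R^3 uses Cl(4,1) with m = 3 + 2 = 5 generators.
Number of grade-2 blades = C(m, 2) = C(5, 2)
= 5*4/2 = 10


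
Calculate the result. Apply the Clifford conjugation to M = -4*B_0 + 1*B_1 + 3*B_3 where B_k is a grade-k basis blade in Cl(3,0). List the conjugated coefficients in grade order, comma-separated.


Clifford conjugate sign for grade k: (-1)^(k(k+1)/2)
Grade 0: (-1)^(0*1/2) = (-1)^0 = 1, coeff -4 -> -4
Grade 1: (-1)^(1*2/2) = (-1)^1 = -1, coeff 1 -> -1
Grade 3: (-1)^(3*4/2) = (-1)^6 = 1, coeff 3 -> 3
Conjugated coefficients: -4, -1, 3


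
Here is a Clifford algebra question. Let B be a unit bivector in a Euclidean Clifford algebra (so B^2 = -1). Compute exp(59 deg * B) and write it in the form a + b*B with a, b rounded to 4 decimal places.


For a unit bivector B with B^2 = -1, the exponential series gives
e^(theta*B) = cos(theta) + sin(theta)*B (the GA analogue of Euler's formula).
theta = 59 degrees = 1.029744 rad
cos(59 deg) = 0.5150
sin(59 deg) = 0.8572
exp(theta*B) = 0.5150 + 0.8572*B


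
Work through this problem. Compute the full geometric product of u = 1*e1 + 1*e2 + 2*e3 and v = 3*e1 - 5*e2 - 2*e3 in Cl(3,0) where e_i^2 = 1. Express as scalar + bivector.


In Cl(3,0): e_i^2 = 1, e_ie_j = -e_je_i for i != j.
Scalar part = u . v = 1*3 + 1*(-5) + 2*(-2)
= 3 + (-5) + (-4) = -6
e12 coeff = 1*(-5) - 1*3 = -5 - 3 = -8
e13 coeff = 1*(-2) - 2*3 = -2 - 6 = -8
e23 coeff = 1*(-2) - 2*(-5) = -2 - (-10) = 8
uv = -6 - 8*e12 - 8*e13 + 8*e23


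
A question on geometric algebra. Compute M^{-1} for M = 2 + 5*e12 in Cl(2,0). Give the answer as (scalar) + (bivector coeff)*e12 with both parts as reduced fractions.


M = 2 + 5*e12, where e12^2 = -1.
Since M commutes with its reverse ~M = a - b*e12, M * ~M = a^2 - b^2*e12^2 = a^2 + b^2.
So M^{-1} = ~M / (a^2 + b^2) = (a - b*e12)/(a^2 + b^2).
a^2 + b^2 = 4 + 25 = 29
Scalar part = 2/29 = 2/29
Bivector coeff = -5/29 = -5/29
M^{-1} = 2/29 - 5/29*e12


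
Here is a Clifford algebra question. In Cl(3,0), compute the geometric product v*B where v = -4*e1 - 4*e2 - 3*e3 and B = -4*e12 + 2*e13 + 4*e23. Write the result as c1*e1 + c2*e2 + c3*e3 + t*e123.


vB has grade-1 (vector) and grade-3 (trivector) parts: vB = (v _| B) + (v ^ B).
Vector part <vB>_1:
  e1: -v2*b12 - v3*b13 = -(-4)*(-4) - (-3)*(2) = -10
  e2: v1*b12 - v3*b23 = (-4)*(-4) - (-3)*(4) = 28
  e3: v1*b13 + v2*b23 = (-4)*(2) + (-4)*(4) = -24
Trivector part <vB>_3:
  e123: v1*b23 - v2*b13 + v3*b12 = (-4)*(4) - (-4)*(2) + (-3)*(-4) = 4
vB = -10*e1 + 28*e2 - 24*e3 + 4*e123


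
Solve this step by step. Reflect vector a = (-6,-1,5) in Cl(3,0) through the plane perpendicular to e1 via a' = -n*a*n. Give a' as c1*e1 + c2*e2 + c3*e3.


Reflection formula: a' = -n*a*n, with n = e1 (unit vector, n^2 = 1).
For reflection through hyperplane perp to e1:
The component along e1 flips sign, others stay.
a = (-6, -1, 5)
a' = (6, -1, 5)
a' = 6*e1 - 1*e2 + 5*e3


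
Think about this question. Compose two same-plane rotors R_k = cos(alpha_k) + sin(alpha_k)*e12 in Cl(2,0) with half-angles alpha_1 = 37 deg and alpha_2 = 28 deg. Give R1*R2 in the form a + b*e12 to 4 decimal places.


Same-plane rotors commute and their half-angles add:
R1*R2 = cos(a1 + a2) + sin(a1 + a2)*e12.
a1 + a2 = 37 + 28 = 65 deg
cos(65 deg) = 0.4226
sin(65 deg) = 0.9063
R1*R2 = 0.4226 + 0.9063*e12


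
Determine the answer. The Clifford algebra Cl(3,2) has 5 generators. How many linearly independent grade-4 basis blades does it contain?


Number of grade-k basis blades in Cl(p,q) with n = p + q is C(n, k).
n = 3 + 2 = 5
C(5, 4) = 5! / (4! * 1!)
= 120 / (24 * 1)
= 5


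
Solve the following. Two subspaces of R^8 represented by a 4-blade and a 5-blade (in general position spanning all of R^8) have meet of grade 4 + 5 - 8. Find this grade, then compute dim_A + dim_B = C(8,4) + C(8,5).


Meet grade = grade(A) + grade(B) - n
= 4 + 5 - 8 = 1
C(8,4) = 70
C(8,5) = 56
dim_A + dim_B = 70 + 56 = 126


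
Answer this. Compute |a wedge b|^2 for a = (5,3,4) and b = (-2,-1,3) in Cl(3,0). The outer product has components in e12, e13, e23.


a wedge b = (a1*b2 - a2*b1)*e12 + (a1*b3 - a3*b1)*e13 + (a2*b3 - a3*b2)*e23
e12 coeff: 5*(-1) - 3*(-2) = -5 - (-6) = 1
e13 coeff: 5*3 - 4*(-2) = 15 - (-8) = 23
e23 coeff: 3*3 - 4*(-1) = 9 - (-4) = 13
|a wedge b|^2 = 1^2 + 23^2 + 13^2
= 1 + 529 + 169
= 699


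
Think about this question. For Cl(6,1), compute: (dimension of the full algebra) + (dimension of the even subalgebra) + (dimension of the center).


n = 6 + 1 = 7
Total dim = 2^7 = 128
Even subalgebra dim = 2^6 = 64
n is odd, so center dim = 2
Sum = 128 + 64 + 2 = 194


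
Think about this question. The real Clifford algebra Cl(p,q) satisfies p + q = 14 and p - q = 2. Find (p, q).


We need p + q = 14 and p - q = 2.
Adding: 2p = 14 + 2 = 16, so p = 8.
Then q = 14 - 8 = 6.
(p, q) = (8, 6)


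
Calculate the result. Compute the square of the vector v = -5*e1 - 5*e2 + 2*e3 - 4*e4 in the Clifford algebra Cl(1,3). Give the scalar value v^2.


v^2 = sum of c_i^2 * e_i^2
Positive signature terms (e_i^2 = +1): (-5)^2 = 25
Negative signature terms (e_j^2 = -1): (-5)^2 + 2^2 + (-4)^2 = 45
v^2 = 25 - 45 = -20


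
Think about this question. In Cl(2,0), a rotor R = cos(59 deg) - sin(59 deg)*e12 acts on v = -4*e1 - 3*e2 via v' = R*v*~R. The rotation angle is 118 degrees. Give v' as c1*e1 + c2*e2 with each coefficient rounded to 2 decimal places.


Rotor R = cos(59deg) - sin(59deg)*e12
Rotation angle theta = 2 * 59 = 118 degrees
v' = R*v*~R rotates v by theta.
cos(118deg) = -0.4695, sin(118deg) = 0.8829
v'_1 = -4*cos(118deg) - (-3)*sin(118deg)
= -4*(-0.4695) - (-3)*0.8829
= 4.53
v'_2 = -4*sin(118deg) + (-3)*cos(118deg)
= -4*0.8829 + (-3)*(-0.4695)
= -2.12
v' = 4.53*e1 - 2.12*e2


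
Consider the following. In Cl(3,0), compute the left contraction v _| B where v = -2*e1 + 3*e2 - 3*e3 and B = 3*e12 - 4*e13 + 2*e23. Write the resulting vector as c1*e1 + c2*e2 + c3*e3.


Left contraction v _| B = <vB>_1 (grade-1 part of the geometric product vB).
Using e1_|e12 = e2, e2_|e12 = -e1, e1_|e13 = e3, e3_|e13 = -e1, e2_|e23 = e3, e3_|e23 = -e2:
e1 coeff: -v2*b12 - v3*b13 = -(3)*(3) - (-3)*(-4) = -21
e2 coeff: v1*b12 - v3*b23 = (-2)*(3) - (-3)*(2) = 0
e3 coeff: v1*b13 + v2*b23 = (-2)*(-4) + (3)*(2) = 14
v _| B = -21*e1 + 0*e2 + 14*e3


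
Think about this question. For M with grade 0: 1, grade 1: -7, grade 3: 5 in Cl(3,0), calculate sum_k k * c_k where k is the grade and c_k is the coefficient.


Grade-weighted sum = sum of grade_k * coefficient_k
0*1 = 0
1*(-7) = -7
3*5 = 15
Total = 0 + (-7) + 15 = 8


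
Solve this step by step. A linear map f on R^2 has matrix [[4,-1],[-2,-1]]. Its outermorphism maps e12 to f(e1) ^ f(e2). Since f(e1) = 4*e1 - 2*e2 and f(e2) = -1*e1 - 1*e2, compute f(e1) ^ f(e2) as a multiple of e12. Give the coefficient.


The outermorphism of a linear map f sends e1^e2 to f(e1)^f(e2).
f(e1) = 4*e1 - 2*e2
f(e2) = -1*e1 - 1*e2
f(e1) ^ f(e2) = (4*e1 - 2*e2) ^ (-1*e1 - 1*e2)
= 4*(-1)*e12 + (-2)*(-1)*e21
= (-4 - 2)*e12
= -6*e12
Coefficient = -6


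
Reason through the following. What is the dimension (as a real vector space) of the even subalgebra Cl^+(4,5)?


Even subalgebra dimension = 2^(n-1)
n = 4 + 5 = 9
2^(9 - 1) = 2^8 = 256
Verification: sum of C(9,k) for even k = 1 + 36 + 126 + 84 + 9 = 256
Result = 256


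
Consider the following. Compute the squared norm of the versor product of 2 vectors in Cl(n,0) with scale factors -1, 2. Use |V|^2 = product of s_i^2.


Each vector v_i has |v_i|^2 = s_i^2
Squared scales: (-1)^2 = 1, 2^2 = 4
|V|^2 = 1 * 4
= 4


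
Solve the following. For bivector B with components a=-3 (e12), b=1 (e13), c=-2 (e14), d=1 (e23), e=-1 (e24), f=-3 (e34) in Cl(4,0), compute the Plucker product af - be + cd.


Plucker relation: af - be + cd
a*f = (-3)*(-3) = 9
b*e = 1*(-1) = -1
c*d = (-2)*1 = -2
af - be + cd = 9 - (-1) + (-2)
= 8


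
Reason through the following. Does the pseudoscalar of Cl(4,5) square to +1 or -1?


The pseudoscalar I = e1...e_n (product of all n generators) of Cl(p,q) satisfies I^2 = (-1)^(q + n(n-1)/2).
p = 4, q = 5, n = p + q = 9
n(n-1)/2 = 9 * 8 / 2 = 36
Exponent = q + n(n-1)/2 = 5 + 36 = 41
I^2 = (-1)^41 = -1


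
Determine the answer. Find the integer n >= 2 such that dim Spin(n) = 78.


dim Spin(n) = dim so(n) = n(n-1)/2.
Solve n(n-1)/2 = 78, i.e. n^2 - n - 156 = 0.
Discriminant = 1 + 8*78 = 625
n = (1 + sqrt(625))/2 = (1 + 25)/2 = 13


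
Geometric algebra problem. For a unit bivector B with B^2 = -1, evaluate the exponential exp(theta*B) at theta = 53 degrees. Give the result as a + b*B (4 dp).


For a unit bivector B with B^2 = -1, the exponential series gives
e^(theta*B) = cos(theta) + sin(theta)*B (the GA analogue of Euler's formula).
theta = 53 degrees = 0.925025 rad
cos(53 deg) = 0.6018
sin(53 deg) = 0.7986
exp(theta*B) = 0.6018 + 0.7986*B


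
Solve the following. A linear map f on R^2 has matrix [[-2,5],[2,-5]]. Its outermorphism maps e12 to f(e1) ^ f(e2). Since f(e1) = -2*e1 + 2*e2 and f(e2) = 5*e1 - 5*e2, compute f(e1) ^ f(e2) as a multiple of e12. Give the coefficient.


The outermorphism of a linear map f sends e1^e2 to f(e1)^f(e2).
f(e1) = -2*e1 + 2*e2
f(e2) = 5*e1 - 5*e2
f(e1) ^ f(e2) = (-2*e1 + 2*e2) ^ (5*e1 - 5*e2)
= (-2)*(-5)*e12 + 2*5*e21
= (10 - 10)*e12
= 0*e12
Coefficient = 0


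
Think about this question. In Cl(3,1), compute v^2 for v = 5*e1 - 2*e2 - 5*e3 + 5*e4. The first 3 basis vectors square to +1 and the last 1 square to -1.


v^2 = sum of c_i^2 * e_i^2
Positive signature terms (e_i^2 = +1): 5^2 + (-2)^2 + (-5)^2 = 54
Negative signature terms (e_j^2 = -1): 5^2 = 25
v^2 = 54 - 25 = 29


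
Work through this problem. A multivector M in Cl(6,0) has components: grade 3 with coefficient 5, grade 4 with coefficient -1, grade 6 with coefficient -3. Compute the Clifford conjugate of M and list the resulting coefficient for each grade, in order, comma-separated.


Clifford conjugate sign for grade k: (-1)^(k(k+1)/2)
Grade 3: (-1)^(3*4/2) = (-1)^6 = 1, coeff 5 -> 5
Grade 4: (-1)^(4*5/2) = (-1)^10 = 1, coeff -1 -> -1
Grade 6: (-1)^(6*7/2) = (-1)^21 = -1, coeff -3 -> 3
Conjugated coefficients: 5, -1, 3


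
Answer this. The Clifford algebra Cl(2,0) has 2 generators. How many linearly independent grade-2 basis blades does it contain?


Number of grade-k basis blades in Cl(p,q) with n = p + q is C(n, k).
n = 2 + 0 = 2
C(2, 2) = 2! / (2! * 0!)
= 2 / (2 * 1)
= 1


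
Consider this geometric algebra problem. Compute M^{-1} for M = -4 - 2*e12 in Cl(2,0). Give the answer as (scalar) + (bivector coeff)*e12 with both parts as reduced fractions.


M = -4 - 2*e12, where e12^2 = -1.
Since M commutes with its reverse ~M = a - b*e12, M * ~M = a^2 - b^2*e12^2 = a^2 + b^2.
So M^{-1} = ~M / (a^2 + b^2) = (a - b*e12)/(a^2 + b^2).
a^2 + b^2 = 16 + 4 = 20
Scalar part = -4/20 = -1/5
Bivector coeff = 2/20 = 1/10
M^{-1} = -1/5 + 1/10*e12


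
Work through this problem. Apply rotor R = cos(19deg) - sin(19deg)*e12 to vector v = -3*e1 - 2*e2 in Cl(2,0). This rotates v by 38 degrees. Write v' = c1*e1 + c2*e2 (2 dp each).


Rotor R = cos(19deg) - sin(19deg)*e12
Rotation angle theta = 2 * 19 = 38 degrees
v' = R*v*~R rotates v by theta.
cos(38deg) = 0.7880, sin(38deg) = 0.6157
v'_1 = -3*cos(38deg) - (-2)*sin(38deg)
= -3*0.7880 - (-2)*0.6157
= -1.13
v'_2 = -3*sin(38deg) + (-2)*cos(38deg)
= -3*0.6157 + (-2)*0.7880
= -3.42
v' = -1.13*e1 - 3.42*e2


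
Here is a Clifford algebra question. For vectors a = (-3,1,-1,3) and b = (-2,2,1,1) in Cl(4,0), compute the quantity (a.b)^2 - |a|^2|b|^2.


a . b = (-3)*(-2) + 1*2 + (-1)*1 + 3*1
= 6 + 2 + (-1) + 3 = 10
|a|^2 = (-3)^2 + 1^2 + (-1)^2 + 3^2 = 20
|b|^2 = (-2)^2 + 2^2 + 1^2 + 1^2 = 10
(a.b)^2 = 10^2 = 100
|a|^2 * |b|^2 = 20 * 10 = 200
Result = 100 - 200 = -100


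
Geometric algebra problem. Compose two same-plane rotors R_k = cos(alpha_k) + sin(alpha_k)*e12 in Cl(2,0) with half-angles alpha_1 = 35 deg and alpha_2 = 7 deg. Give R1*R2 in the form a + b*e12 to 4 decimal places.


Same-plane rotors commute and their half-angles add:
R1*R2 = cos(a1 + a2) + sin(a1 + a2)*e12.
a1 + a2 = 35 + 7 = 42 deg
cos(42 deg) = 0.7431
sin(42 deg) = 0.6691
R1*R2 = 0.7431 + 0.6691*e12


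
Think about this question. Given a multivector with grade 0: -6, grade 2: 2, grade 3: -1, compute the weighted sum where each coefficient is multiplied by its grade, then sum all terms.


Grade-weighted sum = sum of grade_k * coefficient_k
0*(-6) = 0
2*2 = 4
3*(-1) = -3
Total = 0 + 4 + (-3) = 1


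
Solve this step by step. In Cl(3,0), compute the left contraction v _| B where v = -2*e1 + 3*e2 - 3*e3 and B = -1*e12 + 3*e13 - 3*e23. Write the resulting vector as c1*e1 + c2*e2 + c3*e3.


Left contraction v _| B = <vB>_1 (grade-1 part of the geometric product vB).
Using e1_|e12 = e2, e2_|e12 = -e1, e1_|e13 = e3, e3_|e13 = -e1, e2_|e23 = e3, e3_|e23 = -e2:
e1 coeff: -v2*b12 - v3*b13 = -(3)*(-1) - (-3)*(3) = 12
e2 coeff: v1*b12 - v3*b23 = (-2)*(-1) - (-3)*(-3) = -7
e3 coeff: v1*b13 + v2*b23 = (-2)*(3) + (3)*(-3) = -15
v _| B = 12*e1 - 7*e2 - 15*e3


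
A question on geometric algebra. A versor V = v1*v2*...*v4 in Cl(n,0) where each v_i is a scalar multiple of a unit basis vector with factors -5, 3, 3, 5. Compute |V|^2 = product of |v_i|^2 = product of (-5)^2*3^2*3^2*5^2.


Each vector v_i has |v_i|^2 = s_i^2
Squared scales: (-5)^2 = 25, 3^2 = 9, 3^2 = 9, 5^2 = 25
|V|^2 = 25 * 9 * 9 * 25
= 50625


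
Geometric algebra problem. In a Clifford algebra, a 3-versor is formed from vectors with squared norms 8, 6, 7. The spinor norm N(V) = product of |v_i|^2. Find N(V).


Spinor norm N(V) = |v1|^2 * |v2|^2 * ... * |v3|^2
= 8 * 6 * 7
Running product: 8, 48, 336
N(V) = 336


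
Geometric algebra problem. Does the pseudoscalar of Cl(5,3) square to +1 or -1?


The pseudoscalar I = e1...e_n (product of all n generators) of Cl(p,q) satisfies I^2 = (-1)^(q + n(n-1)/2).
p = 5, q = 3, n = p + q = 8
n(n-1)/2 = 8 * 7 / 2 = 28
Exponent = q + n(n-1)/2 = 3 + 28 = 31
I^2 = (-1)^31 = -1


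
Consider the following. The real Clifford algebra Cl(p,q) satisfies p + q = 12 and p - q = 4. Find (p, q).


We need p + q = 12 and p - q = 4.
Adding: 2p = 12 + 4 = 16, so p = 8.
Then q = 12 - 8 = 4.
(p, q) = (8, 4)


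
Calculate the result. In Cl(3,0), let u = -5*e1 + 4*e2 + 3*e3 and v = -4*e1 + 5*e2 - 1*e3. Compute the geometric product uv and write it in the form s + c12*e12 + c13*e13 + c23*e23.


In Cl(3,0): e_i^2 = 1, e_ie_j = -e_je_i for i != j.
Scalar part = u . v = (-5)*(-4) + 4*5 + 3*(-1)
= 20 + 20 + (-3) = 37
e12 coeff = (-5)*5 - 4*(-4) = -25 - (-16) = -9
e13 coeff = (-5)*(-1) - 3*(-4) = 5 - (-12) = 17
e23 coeff = 4*(-1) - 3*5 = -4 - 15 = -19
uv = 37 - 9*e12 + 17*e13 - 19*e23


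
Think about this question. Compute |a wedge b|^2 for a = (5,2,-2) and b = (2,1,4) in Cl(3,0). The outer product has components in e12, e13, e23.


a wedge b = (a1*b2 - a2*b1)*e12 + (a1*b3 - a3*b1)*e13 + (a2*b3 - a3*b2)*e23
e12 coeff: 5*1 - 2*2 = 5 - 4 = 1
e13 coeff: 5*4 - (-2)*2 = 20 - (-4) = 24
e23 coeff: 2*4 - (-2)*1 = 8 - (-2) = 10
|a wedge b|^2 = 1^2 + 24^2 + 10^2
= 1 + 576 + 100
= 677


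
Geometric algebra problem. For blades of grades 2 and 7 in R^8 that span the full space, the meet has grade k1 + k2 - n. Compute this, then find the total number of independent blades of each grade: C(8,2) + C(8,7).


Meet grade = grade(A) + grade(B) - n
= 2 + 7 - 8 = 1
C(8,2) = 28
C(8,7) = 8
dim_A + dim_B = 28 + 8 = 36


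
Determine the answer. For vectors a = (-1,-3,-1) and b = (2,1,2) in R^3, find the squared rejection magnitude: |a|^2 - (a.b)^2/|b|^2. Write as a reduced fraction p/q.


|a|^2 = (-1)^2 + (-3)^2 + (-1)^2 = 11
|b|^2 = 2^2 + 1^2 + 2^2 = 9
a . b = (-1)*2 + (-3)*1 + (-1)*2 = -7
(a.b)^2 = (-7)^2 = 49
|rej|^2 = 11 - 49/9
= (99 - 49)/9
= 50/9
In lowest terms: 50/9


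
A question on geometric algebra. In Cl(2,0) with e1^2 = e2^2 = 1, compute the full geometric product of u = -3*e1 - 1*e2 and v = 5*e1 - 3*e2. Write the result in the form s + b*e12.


Expand: (-3*e1 - 1*e2)(5*e1 - 3*e2)
= (-3)*5*e1e1 + (-3)*(-3)*e1e2 + (-1)*5*e2e1 + (-1)*(-3)*e2e2
Using e1^2 = e2^2 = 1, e2e1 = -e1e2:
Scalar part s = (-3)*5 + (-1)*(-3) = -15 + 3 = -12
Bivector part b = (-3)*(-3) - (-1)*5 = 9 - (-5) = 14
uv = -12 + 14*e12


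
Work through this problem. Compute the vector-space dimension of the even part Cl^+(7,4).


Even subalgebra dimension = 2^(n-1)
n = 7 + 4 = 11
2^(11 - 1) = 2^10 = 1024
Verification: sum of C(11,k) for even k = 1 + 55 + 330 + 462 + 165 + 11 = 1024
Result = 1024


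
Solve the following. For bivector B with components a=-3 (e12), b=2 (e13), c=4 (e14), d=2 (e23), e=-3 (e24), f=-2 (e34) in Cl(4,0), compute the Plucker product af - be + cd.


Plucker relation: af - be + cd
a*f = (-3)*(-2) = 6
b*e = 2*(-3) = -6
c*d = 4*2 = 8
af - be + cd = 6 - (-6) + 8
= 20


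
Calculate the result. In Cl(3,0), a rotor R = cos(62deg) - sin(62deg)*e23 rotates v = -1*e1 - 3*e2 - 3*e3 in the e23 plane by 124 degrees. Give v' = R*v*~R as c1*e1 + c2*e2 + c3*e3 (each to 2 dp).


Rotor R = cos(62deg) - sin(62deg)*e23
Rotation angle theta = 2 * 62 = 124 degrees in the e23 plane (e2 -> e3).
The component perpendicular to the plane (e1) is invariant: v'_1 = v1 = -1.00
cos(124deg) = -0.5592, sin(124deg) = 0.8290
v'_2 = v2*cos(theta) - v3*sin(theta) = -3*(-0.5592) - (-3)*0.8290 = 4.16
v'_3 = v2*sin(theta) + v3*cos(theta) = -3*0.8290 + (-3)*(-0.5592) = -0.81
v' = -1.00*e1 + 4.16*e2 - 0.81*e3


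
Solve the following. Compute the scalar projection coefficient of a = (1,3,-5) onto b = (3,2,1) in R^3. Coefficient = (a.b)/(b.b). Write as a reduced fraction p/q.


Projection coefficient = (a . b) / (b . b)
a . b = 1*3 + 3*2 + (-5)*1
= 3 + 6 + (-5) = 4
b . b = 3^2 + 2^2 + 1^2
= 9 + 4 + 1 = 14
Coefficient = 4/14
In lowest terms: 2/7


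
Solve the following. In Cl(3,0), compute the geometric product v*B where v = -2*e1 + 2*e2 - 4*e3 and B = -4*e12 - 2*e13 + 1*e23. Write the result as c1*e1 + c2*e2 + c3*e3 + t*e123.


vB has grade-1 (vector) and grade-3 (trivector) parts: vB = (v _| B) + (v ^ B).
Vector part <vB>_1:
  e1: -v2*b12 - v3*b13 = -(2)*(-4) - (-4)*(-2) = 0
  e2: v1*b12 - v3*b23 = (-2)*(-4) - (-4)*(1) = 12
  e3: v1*b13 + v2*b23 = (-2)*(-2) + (2)*(1) = 6
Trivector part <vB>_3:
  e123: v1*b23 - v2*b13 + v3*b12 = (-2)*(1) - (2)*(-2) + (-4)*(-4) = 18
vB = 0*e1 + 12*e2 + 6*e3 + 18*e123


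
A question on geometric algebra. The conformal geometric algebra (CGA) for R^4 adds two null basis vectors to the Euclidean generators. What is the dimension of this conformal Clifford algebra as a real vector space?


The conformal model of R^4 uses Cl(5,1): the 4 Euclidean generators plus two extra orthogonal generators e+ (e+^2 = +1) and e- (e-^2 = -1), from which the null vectors e0, einf are built.
Number of generators m = 4 + 2 = 6.
dim Cl(p,q) = 2^m = 2^6 = 64


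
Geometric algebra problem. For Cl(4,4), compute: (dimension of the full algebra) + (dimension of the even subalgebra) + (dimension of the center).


n = 4 + 4 = 8
Total dim = 2^8 = 256
Even subalgebra dim = 2^7 = 128
n is even, so center dim = 1
Sum = 256 + 128 + 1 = 385


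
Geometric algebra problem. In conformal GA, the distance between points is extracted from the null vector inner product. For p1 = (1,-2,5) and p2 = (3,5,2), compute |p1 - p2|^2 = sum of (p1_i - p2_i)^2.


p1 - p2 = (-2, -7, 3)
|p1 - p2|^2 = (-2)^2 + (-7)^2 + 3^2
= 4 + 49 + 9
= 62


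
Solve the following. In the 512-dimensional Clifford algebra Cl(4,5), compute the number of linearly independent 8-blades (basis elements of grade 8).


Number of grade-k basis blades in Cl(p,q) with n = p + q is C(n, k).
n = 4 + 5 = 9
C(9, 8) = 9! / (8! * 1!)
= 362880 / (40320 * 1)
= 9


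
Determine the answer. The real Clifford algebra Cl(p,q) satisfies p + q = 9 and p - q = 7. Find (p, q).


We need p + q = 9 and p - q = 7.
Adding: 2p = 9 + 7 = 16, so p = 8.
Then q = 9 - 8 = 1.
(p, q) = (8, 1)
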